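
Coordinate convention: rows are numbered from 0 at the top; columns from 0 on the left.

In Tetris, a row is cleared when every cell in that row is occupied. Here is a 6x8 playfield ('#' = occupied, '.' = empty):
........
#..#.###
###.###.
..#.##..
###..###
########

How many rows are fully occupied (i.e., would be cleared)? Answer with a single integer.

Answer: 1

Derivation:
Check each row:
  row 0: 8 empty cells -> not full
  row 1: 3 empty cells -> not full
  row 2: 2 empty cells -> not full
  row 3: 5 empty cells -> not full
  row 4: 2 empty cells -> not full
  row 5: 0 empty cells -> FULL (clear)
Total rows cleared: 1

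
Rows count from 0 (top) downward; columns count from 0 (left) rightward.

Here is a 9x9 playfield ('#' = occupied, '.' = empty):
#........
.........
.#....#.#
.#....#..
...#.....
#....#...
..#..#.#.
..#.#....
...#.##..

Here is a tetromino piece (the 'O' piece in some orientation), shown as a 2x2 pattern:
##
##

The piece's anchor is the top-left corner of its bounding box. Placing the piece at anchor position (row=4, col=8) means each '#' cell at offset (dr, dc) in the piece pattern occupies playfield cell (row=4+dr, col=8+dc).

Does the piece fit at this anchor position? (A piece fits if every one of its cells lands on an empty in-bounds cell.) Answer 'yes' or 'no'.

Answer: no

Derivation:
Check each piece cell at anchor (4, 8):
  offset (0,0) -> (4,8): empty -> OK
  offset (0,1) -> (4,9): out of bounds -> FAIL
  offset (1,0) -> (5,8): empty -> OK
  offset (1,1) -> (5,9): out of bounds -> FAIL
All cells valid: no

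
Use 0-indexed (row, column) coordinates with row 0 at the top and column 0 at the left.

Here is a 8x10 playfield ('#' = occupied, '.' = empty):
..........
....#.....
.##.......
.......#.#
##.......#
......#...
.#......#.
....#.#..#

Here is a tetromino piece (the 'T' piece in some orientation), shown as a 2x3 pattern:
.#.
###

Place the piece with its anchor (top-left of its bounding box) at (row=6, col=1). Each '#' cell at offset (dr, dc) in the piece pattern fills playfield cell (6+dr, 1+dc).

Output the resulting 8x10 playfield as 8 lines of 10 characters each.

Fill (6+0,1+1) = (6,2)
Fill (6+1,1+0) = (7,1)
Fill (6+1,1+1) = (7,2)
Fill (6+1,1+2) = (7,3)

Answer: ..........
....#.....
.##.......
.......#.#
##.......#
......#...
.##.....#.
.####.#..#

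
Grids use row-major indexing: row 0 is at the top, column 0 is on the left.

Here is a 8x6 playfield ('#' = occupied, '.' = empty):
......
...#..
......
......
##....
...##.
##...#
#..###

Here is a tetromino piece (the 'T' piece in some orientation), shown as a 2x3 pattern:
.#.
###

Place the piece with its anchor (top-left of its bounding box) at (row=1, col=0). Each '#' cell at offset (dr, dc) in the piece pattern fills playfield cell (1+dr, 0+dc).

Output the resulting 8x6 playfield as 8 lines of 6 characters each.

Fill (1+0,0+1) = (1,1)
Fill (1+1,0+0) = (2,0)
Fill (1+1,0+1) = (2,1)
Fill (1+1,0+2) = (2,2)

Answer: ......
.#.#..
###...
......
##....
...##.
##...#
#..###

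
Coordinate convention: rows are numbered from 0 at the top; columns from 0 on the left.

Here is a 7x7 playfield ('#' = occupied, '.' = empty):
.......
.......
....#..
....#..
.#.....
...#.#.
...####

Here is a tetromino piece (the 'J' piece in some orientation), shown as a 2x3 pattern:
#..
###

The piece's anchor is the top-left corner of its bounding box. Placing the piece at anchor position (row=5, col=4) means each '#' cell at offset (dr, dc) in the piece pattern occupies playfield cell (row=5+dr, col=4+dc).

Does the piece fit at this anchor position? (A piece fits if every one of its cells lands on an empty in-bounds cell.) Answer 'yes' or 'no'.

Answer: no

Derivation:
Check each piece cell at anchor (5, 4):
  offset (0,0) -> (5,4): empty -> OK
  offset (1,0) -> (6,4): occupied ('#') -> FAIL
  offset (1,1) -> (6,5): occupied ('#') -> FAIL
  offset (1,2) -> (6,6): occupied ('#') -> FAIL
All cells valid: no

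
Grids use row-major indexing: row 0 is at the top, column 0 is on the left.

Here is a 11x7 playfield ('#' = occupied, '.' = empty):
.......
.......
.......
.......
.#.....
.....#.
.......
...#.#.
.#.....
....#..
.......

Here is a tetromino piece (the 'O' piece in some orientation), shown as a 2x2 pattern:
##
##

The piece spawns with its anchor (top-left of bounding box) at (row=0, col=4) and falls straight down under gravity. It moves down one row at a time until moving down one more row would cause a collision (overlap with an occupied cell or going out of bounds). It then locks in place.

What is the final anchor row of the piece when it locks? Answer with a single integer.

Spawn at (row=0, col=4). Try each row:
  row 0: fits
  row 1: fits
  row 2: fits
  row 3: fits
  row 4: blocked -> lock at row 3

Answer: 3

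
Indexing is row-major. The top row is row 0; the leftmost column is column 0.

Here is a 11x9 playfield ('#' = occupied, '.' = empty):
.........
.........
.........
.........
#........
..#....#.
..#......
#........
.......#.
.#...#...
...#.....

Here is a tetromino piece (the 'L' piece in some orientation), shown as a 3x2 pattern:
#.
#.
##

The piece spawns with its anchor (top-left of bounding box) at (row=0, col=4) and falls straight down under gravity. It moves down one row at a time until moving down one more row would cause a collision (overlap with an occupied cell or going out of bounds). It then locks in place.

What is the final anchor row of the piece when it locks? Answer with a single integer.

Answer: 6

Derivation:
Spawn at (row=0, col=4). Try each row:
  row 0: fits
  row 1: fits
  row 2: fits
  row 3: fits
  row 4: fits
  row 5: fits
  row 6: fits
  row 7: blocked -> lock at row 6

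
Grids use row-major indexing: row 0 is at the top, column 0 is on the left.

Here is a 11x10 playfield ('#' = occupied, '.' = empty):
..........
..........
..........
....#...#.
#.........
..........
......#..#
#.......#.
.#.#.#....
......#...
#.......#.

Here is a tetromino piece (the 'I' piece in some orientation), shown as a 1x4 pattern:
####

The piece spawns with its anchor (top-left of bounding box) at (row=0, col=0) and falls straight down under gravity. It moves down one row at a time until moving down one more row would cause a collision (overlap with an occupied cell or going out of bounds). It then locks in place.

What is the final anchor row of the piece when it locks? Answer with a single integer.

Spawn at (row=0, col=0). Try each row:
  row 0: fits
  row 1: fits
  row 2: fits
  row 3: fits
  row 4: blocked -> lock at row 3

Answer: 3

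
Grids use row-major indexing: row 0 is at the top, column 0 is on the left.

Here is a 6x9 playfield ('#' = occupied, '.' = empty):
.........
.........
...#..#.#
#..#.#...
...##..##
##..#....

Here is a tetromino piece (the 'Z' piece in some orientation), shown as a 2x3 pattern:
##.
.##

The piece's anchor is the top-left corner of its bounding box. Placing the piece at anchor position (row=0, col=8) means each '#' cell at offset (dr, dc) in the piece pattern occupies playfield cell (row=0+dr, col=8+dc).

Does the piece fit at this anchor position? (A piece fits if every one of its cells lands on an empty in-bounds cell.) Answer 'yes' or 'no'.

Answer: no

Derivation:
Check each piece cell at anchor (0, 8):
  offset (0,0) -> (0,8): empty -> OK
  offset (0,1) -> (0,9): out of bounds -> FAIL
  offset (1,1) -> (1,9): out of bounds -> FAIL
  offset (1,2) -> (1,10): out of bounds -> FAIL
All cells valid: no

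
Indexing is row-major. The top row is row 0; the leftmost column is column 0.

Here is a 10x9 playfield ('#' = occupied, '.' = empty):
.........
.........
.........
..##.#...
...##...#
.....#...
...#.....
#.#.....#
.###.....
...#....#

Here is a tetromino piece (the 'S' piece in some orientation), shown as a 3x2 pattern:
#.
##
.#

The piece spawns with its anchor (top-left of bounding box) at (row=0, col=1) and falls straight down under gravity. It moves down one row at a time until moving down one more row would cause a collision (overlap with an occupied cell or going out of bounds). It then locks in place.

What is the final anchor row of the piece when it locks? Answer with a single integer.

Spawn at (row=0, col=1). Try each row:
  row 0: fits
  row 1: blocked -> lock at row 0

Answer: 0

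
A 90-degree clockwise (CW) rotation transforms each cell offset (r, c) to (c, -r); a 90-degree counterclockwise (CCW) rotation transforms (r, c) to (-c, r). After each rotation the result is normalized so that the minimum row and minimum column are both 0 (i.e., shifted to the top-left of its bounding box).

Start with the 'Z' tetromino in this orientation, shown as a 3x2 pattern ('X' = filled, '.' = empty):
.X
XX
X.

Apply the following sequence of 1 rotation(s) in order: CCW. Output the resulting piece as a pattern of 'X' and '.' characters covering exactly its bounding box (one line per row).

Answer: XX.
.XX

Derivation:
Start:
.X
XX
X.
After rotation 1 (CCW):
XX.
.XX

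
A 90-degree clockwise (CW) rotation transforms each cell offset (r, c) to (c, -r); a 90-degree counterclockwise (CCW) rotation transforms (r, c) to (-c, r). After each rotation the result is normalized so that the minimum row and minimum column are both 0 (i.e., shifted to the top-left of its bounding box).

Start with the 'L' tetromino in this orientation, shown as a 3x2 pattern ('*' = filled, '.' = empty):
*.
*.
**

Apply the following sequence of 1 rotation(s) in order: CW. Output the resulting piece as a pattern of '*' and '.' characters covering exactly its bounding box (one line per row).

Start:
*.
*.
**
After rotation 1 (CW):
***
*..

Answer: ***
*..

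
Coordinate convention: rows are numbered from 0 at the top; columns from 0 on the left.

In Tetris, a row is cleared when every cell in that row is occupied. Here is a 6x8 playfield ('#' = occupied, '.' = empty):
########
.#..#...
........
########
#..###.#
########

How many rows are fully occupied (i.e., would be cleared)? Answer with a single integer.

Check each row:
  row 0: 0 empty cells -> FULL (clear)
  row 1: 6 empty cells -> not full
  row 2: 8 empty cells -> not full
  row 3: 0 empty cells -> FULL (clear)
  row 4: 3 empty cells -> not full
  row 5: 0 empty cells -> FULL (clear)
Total rows cleared: 3

Answer: 3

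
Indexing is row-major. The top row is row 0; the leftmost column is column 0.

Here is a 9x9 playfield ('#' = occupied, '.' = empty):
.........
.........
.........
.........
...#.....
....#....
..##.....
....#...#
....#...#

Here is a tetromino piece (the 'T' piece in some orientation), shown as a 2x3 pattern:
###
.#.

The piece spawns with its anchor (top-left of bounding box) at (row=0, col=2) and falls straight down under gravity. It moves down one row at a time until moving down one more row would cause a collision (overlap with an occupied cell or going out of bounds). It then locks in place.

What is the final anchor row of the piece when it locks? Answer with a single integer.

Answer: 2

Derivation:
Spawn at (row=0, col=2). Try each row:
  row 0: fits
  row 1: fits
  row 2: fits
  row 3: blocked -> lock at row 2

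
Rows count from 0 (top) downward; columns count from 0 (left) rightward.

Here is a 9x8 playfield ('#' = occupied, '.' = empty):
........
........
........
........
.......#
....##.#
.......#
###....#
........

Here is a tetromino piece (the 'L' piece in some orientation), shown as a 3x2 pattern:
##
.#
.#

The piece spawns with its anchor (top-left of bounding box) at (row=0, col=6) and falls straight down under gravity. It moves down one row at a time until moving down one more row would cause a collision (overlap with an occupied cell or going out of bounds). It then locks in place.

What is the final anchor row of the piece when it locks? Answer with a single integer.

Answer: 1

Derivation:
Spawn at (row=0, col=6). Try each row:
  row 0: fits
  row 1: fits
  row 2: blocked -> lock at row 1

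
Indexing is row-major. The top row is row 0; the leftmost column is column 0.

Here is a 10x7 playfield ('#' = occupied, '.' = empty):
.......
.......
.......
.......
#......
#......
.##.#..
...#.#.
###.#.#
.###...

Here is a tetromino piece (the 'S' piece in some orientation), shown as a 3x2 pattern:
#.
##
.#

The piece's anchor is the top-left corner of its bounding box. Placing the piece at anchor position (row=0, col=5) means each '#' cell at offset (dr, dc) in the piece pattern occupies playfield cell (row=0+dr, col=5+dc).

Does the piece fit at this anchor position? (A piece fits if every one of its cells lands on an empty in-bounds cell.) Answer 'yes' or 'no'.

Answer: yes

Derivation:
Check each piece cell at anchor (0, 5):
  offset (0,0) -> (0,5): empty -> OK
  offset (1,0) -> (1,5): empty -> OK
  offset (1,1) -> (1,6): empty -> OK
  offset (2,1) -> (2,6): empty -> OK
All cells valid: yes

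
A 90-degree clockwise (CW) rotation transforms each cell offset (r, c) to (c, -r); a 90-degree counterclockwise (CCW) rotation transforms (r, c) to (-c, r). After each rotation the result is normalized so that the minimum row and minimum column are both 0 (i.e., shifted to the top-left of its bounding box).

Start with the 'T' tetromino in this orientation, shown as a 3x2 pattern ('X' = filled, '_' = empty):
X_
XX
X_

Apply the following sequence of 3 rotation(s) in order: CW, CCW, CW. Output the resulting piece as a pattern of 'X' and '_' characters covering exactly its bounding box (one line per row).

Answer: XXX
_X_

Derivation:
Start:
X_
XX
X_
After rotation 1 (CW):
XXX
_X_
After rotation 2 (CCW):
X_
XX
X_
After rotation 3 (CW):
XXX
_X_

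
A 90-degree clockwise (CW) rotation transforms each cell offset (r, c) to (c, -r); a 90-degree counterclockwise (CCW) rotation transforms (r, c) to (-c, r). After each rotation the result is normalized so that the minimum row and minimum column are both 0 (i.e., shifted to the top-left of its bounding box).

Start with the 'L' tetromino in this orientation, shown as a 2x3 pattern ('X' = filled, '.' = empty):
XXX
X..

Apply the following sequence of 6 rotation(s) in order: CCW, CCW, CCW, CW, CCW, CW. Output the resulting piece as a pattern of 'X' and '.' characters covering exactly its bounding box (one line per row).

Start:
XXX
X..
After rotation 1 (CCW):
X.
X.
XX
After rotation 2 (CCW):
..X
XXX
After rotation 3 (CCW):
XX
.X
.X
After rotation 4 (CW):
..X
XXX
After rotation 5 (CCW):
XX
.X
.X
After rotation 6 (CW):
..X
XXX

Answer: ..X
XXX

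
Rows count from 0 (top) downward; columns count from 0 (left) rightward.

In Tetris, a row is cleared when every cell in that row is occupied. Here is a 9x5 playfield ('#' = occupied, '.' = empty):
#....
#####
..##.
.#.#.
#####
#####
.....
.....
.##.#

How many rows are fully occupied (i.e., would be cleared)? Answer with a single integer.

Answer: 3

Derivation:
Check each row:
  row 0: 4 empty cells -> not full
  row 1: 0 empty cells -> FULL (clear)
  row 2: 3 empty cells -> not full
  row 3: 3 empty cells -> not full
  row 4: 0 empty cells -> FULL (clear)
  row 5: 0 empty cells -> FULL (clear)
  row 6: 5 empty cells -> not full
  row 7: 5 empty cells -> not full
  row 8: 2 empty cells -> not full
Total rows cleared: 3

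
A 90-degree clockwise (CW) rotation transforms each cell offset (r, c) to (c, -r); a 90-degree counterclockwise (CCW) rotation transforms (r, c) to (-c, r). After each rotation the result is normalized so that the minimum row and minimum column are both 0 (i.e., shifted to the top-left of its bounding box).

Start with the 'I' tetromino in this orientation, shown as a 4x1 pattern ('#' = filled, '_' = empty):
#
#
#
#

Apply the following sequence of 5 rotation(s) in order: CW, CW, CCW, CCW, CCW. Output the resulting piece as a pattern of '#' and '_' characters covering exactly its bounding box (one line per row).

Start:
#
#
#
#
After rotation 1 (CW):
####
After rotation 2 (CW):
#
#
#
#
After rotation 3 (CCW):
####
After rotation 4 (CCW):
#
#
#
#
After rotation 5 (CCW):
####

Answer: ####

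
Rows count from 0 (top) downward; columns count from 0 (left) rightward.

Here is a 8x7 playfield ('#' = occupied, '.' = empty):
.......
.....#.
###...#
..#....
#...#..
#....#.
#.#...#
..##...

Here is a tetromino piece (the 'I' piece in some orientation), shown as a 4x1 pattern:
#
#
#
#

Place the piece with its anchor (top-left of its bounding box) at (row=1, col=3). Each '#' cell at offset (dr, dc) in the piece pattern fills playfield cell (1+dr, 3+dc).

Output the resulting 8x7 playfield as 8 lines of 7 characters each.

Fill (1+0,3+0) = (1,3)
Fill (1+1,3+0) = (2,3)
Fill (1+2,3+0) = (3,3)
Fill (1+3,3+0) = (4,3)

Answer: .......
...#.#.
####..#
..##...
#..##..
#....#.
#.#...#
..##...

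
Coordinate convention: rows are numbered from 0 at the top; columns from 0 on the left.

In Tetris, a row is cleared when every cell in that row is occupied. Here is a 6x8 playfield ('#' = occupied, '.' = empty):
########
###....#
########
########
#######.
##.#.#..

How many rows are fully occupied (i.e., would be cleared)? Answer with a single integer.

Answer: 3

Derivation:
Check each row:
  row 0: 0 empty cells -> FULL (clear)
  row 1: 4 empty cells -> not full
  row 2: 0 empty cells -> FULL (clear)
  row 3: 0 empty cells -> FULL (clear)
  row 4: 1 empty cell -> not full
  row 5: 4 empty cells -> not full
Total rows cleared: 3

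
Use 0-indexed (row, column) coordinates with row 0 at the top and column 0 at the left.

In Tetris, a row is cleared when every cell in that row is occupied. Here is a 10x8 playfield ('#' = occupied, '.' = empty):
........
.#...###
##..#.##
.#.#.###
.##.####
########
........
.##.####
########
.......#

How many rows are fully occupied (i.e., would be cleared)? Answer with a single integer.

Answer: 2

Derivation:
Check each row:
  row 0: 8 empty cells -> not full
  row 1: 4 empty cells -> not full
  row 2: 3 empty cells -> not full
  row 3: 3 empty cells -> not full
  row 4: 2 empty cells -> not full
  row 5: 0 empty cells -> FULL (clear)
  row 6: 8 empty cells -> not full
  row 7: 2 empty cells -> not full
  row 8: 0 empty cells -> FULL (clear)
  row 9: 7 empty cells -> not full
Total rows cleared: 2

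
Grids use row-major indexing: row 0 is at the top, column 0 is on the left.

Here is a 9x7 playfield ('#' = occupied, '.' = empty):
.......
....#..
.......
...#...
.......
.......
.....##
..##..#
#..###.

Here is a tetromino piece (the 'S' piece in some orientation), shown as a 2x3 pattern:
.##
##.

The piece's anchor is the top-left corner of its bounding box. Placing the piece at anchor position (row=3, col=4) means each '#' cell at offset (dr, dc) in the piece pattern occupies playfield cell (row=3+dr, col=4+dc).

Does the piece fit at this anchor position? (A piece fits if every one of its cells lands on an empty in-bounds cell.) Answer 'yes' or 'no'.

Answer: yes

Derivation:
Check each piece cell at anchor (3, 4):
  offset (0,1) -> (3,5): empty -> OK
  offset (0,2) -> (3,6): empty -> OK
  offset (1,0) -> (4,4): empty -> OK
  offset (1,1) -> (4,5): empty -> OK
All cells valid: yes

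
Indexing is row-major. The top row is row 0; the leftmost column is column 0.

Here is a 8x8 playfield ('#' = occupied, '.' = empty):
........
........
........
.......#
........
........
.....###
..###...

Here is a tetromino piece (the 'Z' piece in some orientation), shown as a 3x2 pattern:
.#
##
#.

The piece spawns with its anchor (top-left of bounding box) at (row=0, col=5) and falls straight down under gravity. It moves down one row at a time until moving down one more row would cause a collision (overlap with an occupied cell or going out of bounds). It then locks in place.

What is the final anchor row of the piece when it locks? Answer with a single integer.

Answer: 3

Derivation:
Spawn at (row=0, col=5). Try each row:
  row 0: fits
  row 1: fits
  row 2: fits
  row 3: fits
  row 4: blocked -> lock at row 3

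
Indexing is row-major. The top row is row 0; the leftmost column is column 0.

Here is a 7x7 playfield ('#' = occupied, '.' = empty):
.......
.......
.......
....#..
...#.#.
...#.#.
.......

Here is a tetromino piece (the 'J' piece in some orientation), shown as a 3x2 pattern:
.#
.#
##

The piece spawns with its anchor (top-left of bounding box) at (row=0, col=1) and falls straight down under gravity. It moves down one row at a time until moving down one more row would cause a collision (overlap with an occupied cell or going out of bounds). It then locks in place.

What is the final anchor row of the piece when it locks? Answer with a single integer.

Spawn at (row=0, col=1). Try each row:
  row 0: fits
  row 1: fits
  row 2: fits
  row 3: fits
  row 4: fits
  row 5: blocked -> lock at row 4

Answer: 4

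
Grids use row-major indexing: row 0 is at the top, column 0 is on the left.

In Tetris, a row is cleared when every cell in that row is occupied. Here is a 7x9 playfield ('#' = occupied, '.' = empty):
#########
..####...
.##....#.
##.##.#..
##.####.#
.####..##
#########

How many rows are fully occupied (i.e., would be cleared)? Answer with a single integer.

Answer: 2

Derivation:
Check each row:
  row 0: 0 empty cells -> FULL (clear)
  row 1: 5 empty cells -> not full
  row 2: 6 empty cells -> not full
  row 3: 4 empty cells -> not full
  row 4: 2 empty cells -> not full
  row 5: 3 empty cells -> not full
  row 6: 0 empty cells -> FULL (clear)
Total rows cleared: 2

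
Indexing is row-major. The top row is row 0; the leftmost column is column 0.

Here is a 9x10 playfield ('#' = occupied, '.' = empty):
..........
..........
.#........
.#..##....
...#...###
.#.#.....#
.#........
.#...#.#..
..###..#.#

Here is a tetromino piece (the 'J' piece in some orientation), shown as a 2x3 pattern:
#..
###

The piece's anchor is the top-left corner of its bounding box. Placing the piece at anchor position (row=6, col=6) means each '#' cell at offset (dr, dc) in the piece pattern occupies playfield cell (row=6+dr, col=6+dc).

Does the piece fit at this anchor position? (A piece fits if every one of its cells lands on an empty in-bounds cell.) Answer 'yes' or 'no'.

Answer: no

Derivation:
Check each piece cell at anchor (6, 6):
  offset (0,0) -> (6,6): empty -> OK
  offset (1,0) -> (7,6): empty -> OK
  offset (1,1) -> (7,7): occupied ('#') -> FAIL
  offset (1,2) -> (7,8): empty -> OK
All cells valid: no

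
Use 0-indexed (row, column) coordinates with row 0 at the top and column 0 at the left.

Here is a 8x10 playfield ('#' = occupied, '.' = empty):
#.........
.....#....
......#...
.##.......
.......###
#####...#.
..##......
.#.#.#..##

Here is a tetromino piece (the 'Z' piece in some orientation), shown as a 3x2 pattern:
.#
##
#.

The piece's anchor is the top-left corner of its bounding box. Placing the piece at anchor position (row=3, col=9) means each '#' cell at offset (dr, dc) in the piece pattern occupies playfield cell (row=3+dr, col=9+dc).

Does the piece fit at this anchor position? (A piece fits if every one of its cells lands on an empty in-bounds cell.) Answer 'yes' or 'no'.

Check each piece cell at anchor (3, 9):
  offset (0,1) -> (3,10): out of bounds -> FAIL
  offset (1,0) -> (4,9): occupied ('#') -> FAIL
  offset (1,1) -> (4,10): out of bounds -> FAIL
  offset (2,0) -> (5,9): empty -> OK
All cells valid: no

Answer: no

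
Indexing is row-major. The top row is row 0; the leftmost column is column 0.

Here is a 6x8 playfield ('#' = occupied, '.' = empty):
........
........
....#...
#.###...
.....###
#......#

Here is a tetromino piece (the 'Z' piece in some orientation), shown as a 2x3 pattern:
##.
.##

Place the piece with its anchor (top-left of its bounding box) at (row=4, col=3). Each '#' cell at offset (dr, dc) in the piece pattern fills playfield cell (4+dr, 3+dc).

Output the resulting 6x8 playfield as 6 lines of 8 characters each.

Fill (4+0,3+0) = (4,3)
Fill (4+0,3+1) = (4,4)
Fill (4+1,3+1) = (5,4)
Fill (4+1,3+2) = (5,5)

Answer: ........
........
....#...
#.###...
...#####
#...##.#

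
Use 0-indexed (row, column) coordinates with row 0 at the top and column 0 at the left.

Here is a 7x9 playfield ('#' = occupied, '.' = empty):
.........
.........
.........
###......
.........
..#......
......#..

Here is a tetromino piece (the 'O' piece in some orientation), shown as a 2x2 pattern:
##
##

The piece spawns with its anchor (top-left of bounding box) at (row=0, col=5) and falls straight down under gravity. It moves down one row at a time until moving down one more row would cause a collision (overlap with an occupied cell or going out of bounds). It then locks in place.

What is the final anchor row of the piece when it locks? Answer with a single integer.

Answer: 4

Derivation:
Spawn at (row=0, col=5). Try each row:
  row 0: fits
  row 1: fits
  row 2: fits
  row 3: fits
  row 4: fits
  row 5: blocked -> lock at row 4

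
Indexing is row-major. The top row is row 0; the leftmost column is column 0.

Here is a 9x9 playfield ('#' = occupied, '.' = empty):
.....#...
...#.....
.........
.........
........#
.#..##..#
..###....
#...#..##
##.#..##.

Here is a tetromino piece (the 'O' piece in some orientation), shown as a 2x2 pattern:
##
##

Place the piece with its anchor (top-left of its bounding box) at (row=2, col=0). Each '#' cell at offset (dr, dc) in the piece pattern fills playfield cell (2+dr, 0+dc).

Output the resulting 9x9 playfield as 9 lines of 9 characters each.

Answer: .....#...
...#.....
##.......
##.......
........#
.#..##..#
..###....
#...#..##
##.#..##.

Derivation:
Fill (2+0,0+0) = (2,0)
Fill (2+0,0+1) = (2,1)
Fill (2+1,0+0) = (3,0)
Fill (2+1,0+1) = (3,1)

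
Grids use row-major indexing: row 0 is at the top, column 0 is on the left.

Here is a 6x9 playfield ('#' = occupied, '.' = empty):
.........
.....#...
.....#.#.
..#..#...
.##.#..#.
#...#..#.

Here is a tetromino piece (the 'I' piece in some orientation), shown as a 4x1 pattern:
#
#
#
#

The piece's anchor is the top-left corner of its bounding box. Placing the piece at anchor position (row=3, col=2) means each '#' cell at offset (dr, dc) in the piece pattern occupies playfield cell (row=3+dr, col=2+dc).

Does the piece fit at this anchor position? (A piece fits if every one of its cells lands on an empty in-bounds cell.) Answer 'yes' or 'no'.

Answer: no

Derivation:
Check each piece cell at anchor (3, 2):
  offset (0,0) -> (3,2): occupied ('#') -> FAIL
  offset (1,0) -> (4,2): occupied ('#') -> FAIL
  offset (2,0) -> (5,2): empty -> OK
  offset (3,0) -> (6,2): out of bounds -> FAIL
All cells valid: no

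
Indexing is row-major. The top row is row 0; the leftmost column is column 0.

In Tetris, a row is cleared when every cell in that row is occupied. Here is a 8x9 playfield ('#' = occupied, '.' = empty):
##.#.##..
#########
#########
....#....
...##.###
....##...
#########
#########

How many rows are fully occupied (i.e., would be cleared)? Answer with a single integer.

Check each row:
  row 0: 4 empty cells -> not full
  row 1: 0 empty cells -> FULL (clear)
  row 2: 0 empty cells -> FULL (clear)
  row 3: 8 empty cells -> not full
  row 4: 4 empty cells -> not full
  row 5: 7 empty cells -> not full
  row 6: 0 empty cells -> FULL (clear)
  row 7: 0 empty cells -> FULL (clear)
Total rows cleared: 4

Answer: 4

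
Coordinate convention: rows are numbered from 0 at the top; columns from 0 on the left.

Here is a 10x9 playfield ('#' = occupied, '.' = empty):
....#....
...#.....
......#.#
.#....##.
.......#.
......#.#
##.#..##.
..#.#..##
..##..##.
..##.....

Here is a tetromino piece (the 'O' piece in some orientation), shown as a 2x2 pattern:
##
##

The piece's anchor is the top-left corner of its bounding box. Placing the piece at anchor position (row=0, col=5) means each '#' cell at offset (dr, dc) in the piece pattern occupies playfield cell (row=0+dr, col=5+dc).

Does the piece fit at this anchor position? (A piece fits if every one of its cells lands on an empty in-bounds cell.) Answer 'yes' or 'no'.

Check each piece cell at anchor (0, 5):
  offset (0,0) -> (0,5): empty -> OK
  offset (0,1) -> (0,6): empty -> OK
  offset (1,0) -> (1,5): empty -> OK
  offset (1,1) -> (1,6): empty -> OK
All cells valid: yes

Answer: yes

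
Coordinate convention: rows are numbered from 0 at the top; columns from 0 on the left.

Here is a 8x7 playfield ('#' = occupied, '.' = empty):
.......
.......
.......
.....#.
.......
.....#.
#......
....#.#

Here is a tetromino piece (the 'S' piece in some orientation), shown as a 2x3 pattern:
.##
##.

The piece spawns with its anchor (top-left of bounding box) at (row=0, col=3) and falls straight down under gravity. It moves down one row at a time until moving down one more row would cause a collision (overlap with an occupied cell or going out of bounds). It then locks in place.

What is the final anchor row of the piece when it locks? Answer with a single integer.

Spawn at (row=0, col=3). Try each row:
  row 0: fits
  row 1: fits
  row 2: fits
  row 3: blocked -> lock at row 2

Answer: 2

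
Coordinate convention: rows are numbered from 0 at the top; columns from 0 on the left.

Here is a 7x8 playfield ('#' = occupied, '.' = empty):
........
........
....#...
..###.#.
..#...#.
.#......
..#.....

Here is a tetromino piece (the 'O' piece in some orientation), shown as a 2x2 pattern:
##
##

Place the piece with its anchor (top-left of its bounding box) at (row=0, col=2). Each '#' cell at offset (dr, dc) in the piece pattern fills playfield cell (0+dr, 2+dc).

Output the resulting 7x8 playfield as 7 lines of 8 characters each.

Fill (0+0,2+0) = (0,2)
Fill (0+0,2+1) = (0,3)
Fill (0+1,2+0) = (1,2)
Fill (0+1,2+1) = (1,3)

Answer: ..##....
..##....
....#...
..###.#.
..#...#.
.#......
..#.....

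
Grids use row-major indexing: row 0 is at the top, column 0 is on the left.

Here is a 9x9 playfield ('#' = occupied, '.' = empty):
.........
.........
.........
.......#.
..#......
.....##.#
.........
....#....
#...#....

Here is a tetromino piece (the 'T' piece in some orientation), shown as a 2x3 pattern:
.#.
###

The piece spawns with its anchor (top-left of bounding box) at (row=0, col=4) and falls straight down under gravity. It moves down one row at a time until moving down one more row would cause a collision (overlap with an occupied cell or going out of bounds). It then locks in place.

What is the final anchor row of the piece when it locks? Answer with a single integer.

Answer: 3

Derivation:
Spawn at (row=0, col=4). Try each row:
  row 0: fits
  row 1: fits
  row 2: fits
  row 3: fits
  row 4: blocked -> lock at row 3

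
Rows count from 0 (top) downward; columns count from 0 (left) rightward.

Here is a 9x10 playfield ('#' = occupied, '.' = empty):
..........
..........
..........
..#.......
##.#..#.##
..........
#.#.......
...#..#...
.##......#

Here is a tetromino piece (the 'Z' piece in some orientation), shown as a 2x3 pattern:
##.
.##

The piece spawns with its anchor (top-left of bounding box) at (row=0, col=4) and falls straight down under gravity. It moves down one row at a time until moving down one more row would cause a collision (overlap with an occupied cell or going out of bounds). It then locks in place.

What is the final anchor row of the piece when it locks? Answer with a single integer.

Answer: 2

Derivation:
Spawn at (row=0, col=4). Try each row:
  row 0: fits
  row 1: fits
  row 2: fits
  row 3: blocked -> lock at row 2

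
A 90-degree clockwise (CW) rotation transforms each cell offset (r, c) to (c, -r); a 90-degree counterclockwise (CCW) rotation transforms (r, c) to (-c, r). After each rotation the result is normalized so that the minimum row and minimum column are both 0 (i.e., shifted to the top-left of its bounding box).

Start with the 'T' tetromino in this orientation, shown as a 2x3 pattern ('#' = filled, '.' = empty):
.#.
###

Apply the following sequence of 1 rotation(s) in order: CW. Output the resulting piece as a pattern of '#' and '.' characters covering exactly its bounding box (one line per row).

Answer: #.
##
#.

Derivation:
Start:
.#.
###
After rotation 1 (CW):
#.
##
#.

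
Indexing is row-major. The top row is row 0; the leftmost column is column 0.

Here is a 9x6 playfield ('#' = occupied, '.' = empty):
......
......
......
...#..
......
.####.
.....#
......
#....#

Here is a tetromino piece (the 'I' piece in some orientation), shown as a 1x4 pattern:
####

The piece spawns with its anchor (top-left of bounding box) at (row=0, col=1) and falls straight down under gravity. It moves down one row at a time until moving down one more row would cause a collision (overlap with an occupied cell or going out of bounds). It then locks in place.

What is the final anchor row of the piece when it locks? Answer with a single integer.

Spawn at (row=0, col=1). Try each row:
  row 0: fits
  row 1: fits
  row 2: fits
  row 3: blocked -> lock at row 2

Answer: 2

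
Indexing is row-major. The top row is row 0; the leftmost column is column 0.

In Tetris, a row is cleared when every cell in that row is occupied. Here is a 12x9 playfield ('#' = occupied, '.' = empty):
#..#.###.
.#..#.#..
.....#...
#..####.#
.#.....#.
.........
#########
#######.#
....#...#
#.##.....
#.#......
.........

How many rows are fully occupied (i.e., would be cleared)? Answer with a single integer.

Answer: 1

Derivation:
Check each row:
  row 0: 4 empty cells -> not full
  row 1: 6 empty cells -> not full
  row 2: 8 empty cells -> not full
  row 3: 3 empty cells -> not full
  row 4: 7 empty cells -> not full
  row 5: 9 empty cells -> not full
  row 6: 0 empty cells -> FULL (clear)
  row 7: 1 empty cell -> not full
  row 8: 7 empty cells -> not full
  row 9: 6 empty cells -> not full
  row 10: 7 empty cells -> not full
  row 11: 9 empty cells -> not full
Total rows cleared: 1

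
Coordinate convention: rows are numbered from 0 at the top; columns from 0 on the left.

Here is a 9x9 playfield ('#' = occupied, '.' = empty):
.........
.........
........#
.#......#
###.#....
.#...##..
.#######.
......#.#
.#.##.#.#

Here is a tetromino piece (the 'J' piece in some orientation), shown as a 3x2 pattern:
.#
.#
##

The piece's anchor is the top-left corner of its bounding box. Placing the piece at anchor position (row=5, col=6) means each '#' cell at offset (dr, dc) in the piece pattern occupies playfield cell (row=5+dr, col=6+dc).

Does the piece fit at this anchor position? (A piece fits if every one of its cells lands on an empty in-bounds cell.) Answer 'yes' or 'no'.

Answer: no

Derivation:
Check each piece cell at anchor (5, 6):
  offset (0,1) -> (5,7): empty -> OK
  offset (1,1) -> (6,7): occupied ('#') -> FAIL
  offset (2,0) -> (7,6): occupied ('#') -> FAIL
  offset (2,1) -> (7,7): empty -> OK
All cells valid: no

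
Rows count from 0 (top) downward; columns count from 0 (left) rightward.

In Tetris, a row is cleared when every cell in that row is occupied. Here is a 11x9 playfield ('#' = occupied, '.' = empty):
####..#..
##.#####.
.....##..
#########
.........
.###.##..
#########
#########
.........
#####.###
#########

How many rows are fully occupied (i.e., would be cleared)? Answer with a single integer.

Check each row:
  row 0: 4 empty cells -> not full
  row 1: 2 empty cells -> not full
  row 2: 7 empty cells -> not full
  row 3: 0 empty cells -> FULL (clear)
  row 4: 9 empty cells -> not full
  row 5: 4 empty cells -> not full
  row 6: 0 empty cells -> FULL (clear)
  row 7: 0 empty cells -> FULL (clear)
  row 8: 9 empty cells -> not full
  row 9: 1 empty cell -> not full
  row 10: 0 empty cells -> FULL (clear)
Total rows cleared: 4

Answer: 4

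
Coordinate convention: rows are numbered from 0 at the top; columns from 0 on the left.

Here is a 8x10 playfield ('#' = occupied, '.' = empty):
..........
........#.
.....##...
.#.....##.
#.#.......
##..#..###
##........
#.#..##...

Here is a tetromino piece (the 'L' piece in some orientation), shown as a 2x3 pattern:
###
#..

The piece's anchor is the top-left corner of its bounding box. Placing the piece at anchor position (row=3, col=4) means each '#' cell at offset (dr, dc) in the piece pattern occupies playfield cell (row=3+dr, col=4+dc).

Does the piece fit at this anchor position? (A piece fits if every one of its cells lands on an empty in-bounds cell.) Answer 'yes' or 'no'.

Check each piece cell at anchor (3, 4):
  offset (0,0) -> (3,4): empty -> OK
  offset (0,1) -> (3,5): empty -> OK
  offset (0,2) -> (3,6): empty -> OK
  offset (1,0) -> (4,4): empty -> OK
All cells valid: yes

Answer: yes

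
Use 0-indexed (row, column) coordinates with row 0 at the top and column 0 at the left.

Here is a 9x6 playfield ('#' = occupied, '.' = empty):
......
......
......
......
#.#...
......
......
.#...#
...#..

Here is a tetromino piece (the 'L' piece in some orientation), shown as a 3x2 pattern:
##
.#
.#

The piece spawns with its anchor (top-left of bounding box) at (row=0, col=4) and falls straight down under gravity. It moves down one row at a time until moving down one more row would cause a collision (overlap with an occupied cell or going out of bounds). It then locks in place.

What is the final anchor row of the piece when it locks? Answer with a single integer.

Answer: 4

Derivation:
Spawn at (row=0, col=4). Try each row:
  row 0: fits
  row 1: fits
  row 2: fits
  row 3: fits
  row 4: fits
  row 5: blocked -> lock at row 4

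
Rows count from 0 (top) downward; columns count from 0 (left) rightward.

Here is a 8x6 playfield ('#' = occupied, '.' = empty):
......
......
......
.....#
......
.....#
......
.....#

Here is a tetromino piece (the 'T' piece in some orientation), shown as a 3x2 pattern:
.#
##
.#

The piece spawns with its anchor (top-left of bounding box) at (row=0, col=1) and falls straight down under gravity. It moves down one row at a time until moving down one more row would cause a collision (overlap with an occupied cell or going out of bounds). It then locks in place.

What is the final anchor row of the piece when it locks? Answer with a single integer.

Answer: 5

Derivation:
Spawn at (row=0, col=1). Try each row:
  row 0: fits
  row 1: fits
  row 2: fits
  row 3: fits
  row 4: fits
  row 5: fits
  row 6: blocked -> lock at row 5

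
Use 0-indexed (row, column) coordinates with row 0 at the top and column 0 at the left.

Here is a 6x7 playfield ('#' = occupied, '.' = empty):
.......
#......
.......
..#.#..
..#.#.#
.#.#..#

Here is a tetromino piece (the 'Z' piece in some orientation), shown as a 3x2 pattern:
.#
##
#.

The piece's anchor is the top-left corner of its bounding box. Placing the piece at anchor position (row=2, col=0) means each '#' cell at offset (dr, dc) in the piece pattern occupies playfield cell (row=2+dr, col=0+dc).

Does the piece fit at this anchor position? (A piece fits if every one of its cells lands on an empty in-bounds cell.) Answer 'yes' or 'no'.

Answer: yes

Derivation:
Check each piece cell at anchor (2, 0):
  offset (0,1) -> (2,1): empty -> OK
  offset (1,0) -> (3,0): empty -> OK
  offset (1,1) -> (3,1): empty -> OK
  offset (2,0) -> (4,0): empty -> OK
All cells valid: yes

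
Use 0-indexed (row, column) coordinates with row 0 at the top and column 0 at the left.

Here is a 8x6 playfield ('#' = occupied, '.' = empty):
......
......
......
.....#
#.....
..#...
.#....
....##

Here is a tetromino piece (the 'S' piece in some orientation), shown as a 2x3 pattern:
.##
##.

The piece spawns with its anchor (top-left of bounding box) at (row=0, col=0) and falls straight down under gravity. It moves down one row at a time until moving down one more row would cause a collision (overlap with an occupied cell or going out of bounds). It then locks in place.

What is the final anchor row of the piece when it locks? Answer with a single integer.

Answer: 2

Derivation:
Spawn at (row=0, col=0). Try each row:
  row 0: fits
  row 1: fits
  row 2: fits
  row 3: blocked -> lock at row 2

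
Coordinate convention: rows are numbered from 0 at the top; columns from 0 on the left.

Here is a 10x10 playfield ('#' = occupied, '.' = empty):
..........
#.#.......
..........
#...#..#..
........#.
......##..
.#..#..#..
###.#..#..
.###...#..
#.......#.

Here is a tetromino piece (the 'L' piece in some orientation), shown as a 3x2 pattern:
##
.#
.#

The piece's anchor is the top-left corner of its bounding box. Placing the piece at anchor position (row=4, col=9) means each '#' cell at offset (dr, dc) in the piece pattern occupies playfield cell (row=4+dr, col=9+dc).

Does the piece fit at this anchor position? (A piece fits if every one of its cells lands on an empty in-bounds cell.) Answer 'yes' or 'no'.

Check each piece cell at anchor (4, 9):
  offset (0,0) -> (4,9): empty -> OK
  offset (0,1) -> (4,10): out of bounds -> FAIL
  offset (1,1) -> (5,10): out of bounds -> FAIL
  offset (2,1) -> (6,10): out of bounds -> FAIL
All cells valid: no

Answer: no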